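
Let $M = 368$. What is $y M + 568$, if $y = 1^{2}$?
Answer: $936$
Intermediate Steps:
$y = 1$
$y M + 568 = 1 \cdot 368 + 568 = 368 + 568 = 936$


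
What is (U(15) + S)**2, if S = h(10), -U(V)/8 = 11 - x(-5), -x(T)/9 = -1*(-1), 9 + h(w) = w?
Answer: 25281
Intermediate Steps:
h(w) = -9 + w
x(T) = -9 (x(T) = -(-9)*(-1) = -9*1 = -9)
U(V) = -160 (U(V) = -8*(11 - 1*(-9)) = -8*(11 + 9) = -8*20 = -160)
S = 1 (S = -9 + 10 = 1)
(U(15) + S)**2 = (-160 + 1)**2 = (-159)**2 = 25281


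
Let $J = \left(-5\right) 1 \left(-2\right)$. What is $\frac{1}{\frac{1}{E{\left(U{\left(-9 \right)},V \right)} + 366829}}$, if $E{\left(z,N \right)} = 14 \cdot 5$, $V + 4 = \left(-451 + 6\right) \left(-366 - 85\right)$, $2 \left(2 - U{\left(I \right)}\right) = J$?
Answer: $366899$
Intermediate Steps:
$J = 10$ ($J = \left(-5\right) \left(-2\right) = 10$)
$U{\left(I \right)} = -3$ ($U{\left(I \right)} = 2 - 5 = -3$)
$V = 200691$ ($V = -4 + \left(-451 + 6\right) \left(-366 - 85\right) = -4 - 445 \left(-366 - 85\right) = -4 - -200695 = -4 + 200695 = 200691$)
$E{\left(z,N \right)} = 70$
$\frac{1}{\frac{1}{E{\left(U{\left(-9 \right)},V \right)} + 366829}} = \frac{1}{\frac{1}{70 + 366829}} = \frac{1}{\frac{1}{366899}} = 366899$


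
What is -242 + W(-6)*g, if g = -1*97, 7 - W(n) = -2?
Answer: -1115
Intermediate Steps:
W(n) = 9 (W(n) = 7 - 1*(-2) = 7 + 2 = 9)
g = -97
-242 + W(-6)*g = -242 + 9*(-97) = -242 - 873 = -1115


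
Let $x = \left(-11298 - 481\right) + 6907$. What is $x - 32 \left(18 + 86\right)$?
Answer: $-8200$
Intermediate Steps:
$x = -4872$ ($x = -11779 + 6907 = -4872$)
$x - 32 \left(18 + 86\right) = -4872 - 32 \left(18 + 86\right) = -4872 - 32 \cdot 104 = -4872 - 3328 = -8200$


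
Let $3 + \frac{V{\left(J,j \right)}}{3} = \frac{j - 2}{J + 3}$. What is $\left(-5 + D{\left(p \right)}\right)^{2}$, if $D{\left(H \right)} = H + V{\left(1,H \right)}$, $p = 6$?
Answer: $25$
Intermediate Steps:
$V{\left(J,j \right)} = -9 + \frac{3 \left(-2 + j\right)}{3 + J}$ ($V{\left(J,j \right)} = -9 + 3 \frac{j - 2}{J + 3} = -9 + 3 \frac{-2 + j}{3 + J} = -9 + \frac{3 \left(-2 + j\right)}{3 + J}$)
$D{\left(H \right)} = - \frac{21}{2} + \frac{7 H}{4}$ ($D{\left(H \right)} = H + \frac{3 \left(-11 + H - 3\right)}{3 + 1} = H + \frac{3 \left(-11 + H - 3\right)}{4} = H + 3 \cdot \frac{1}{4} \left(-14 + H\right) = H + \left(- \frac{21}{2} + \frac{3 H}{4}\right) = - \frac{21}{2} + \frac{7 H}{4}$)
$\left(-5 + D{\left(p \right)}\right)^{2} = \left(-5 + \left(- \frac{21}{2} + \frac{7}{4} \cdot 6\right)\right)^{2} = \left(-5 + \left(- \frac{21}{2} + \frac{21}{2}\right)\right)^{2} = \left(-5 + 0\right)^{2} = \left(-5\right)^{2} = 25$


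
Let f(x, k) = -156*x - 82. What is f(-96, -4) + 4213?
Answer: 19107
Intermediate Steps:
f(x, k) = -82 - 156*x
f(-96, -4) + 4213 = (-82 - 156*(-96)) + 4213 = (-82 + 14976) + 4213 = 14894 + 4213 = 19107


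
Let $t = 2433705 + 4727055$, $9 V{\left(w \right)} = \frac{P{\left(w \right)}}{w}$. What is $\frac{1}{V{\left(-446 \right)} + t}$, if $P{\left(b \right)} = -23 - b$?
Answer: $\frac{446}{3193698913} \approx 1.3965 \cdot 10^{-7}$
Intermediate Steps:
$V{\left(w \right)} = \frac{-23 - w}{9 w}$ ($V{\left(w \right)} = \frac{\left(-23 - w\right) \frac{1}{w}}{9} = \frac{\frac{1}{w} \left(-23 - w\right)}{9} = \frac{-23 - w}{9 w}$)
$t = 7160760$
$\frac{1}{V{\left(-446 \right)} + t} = \frac{1}{\frac{-23 - -446}{9 \left(-446\right)} + 7160760} = \frac{1}{\frac{1}{9} \left(- \frac{1}{446}\right) \left(-23 + 446\right) + 7160760} = \frac{1}{\frac{1}{9} \left(- \frac{1}{446}\right) 423 + 7160760} = \frac{1}{- \frac{47}{446} + 7160760} = \frac{1}{\frac{3193698913}{446}} = \frac{446}{3193698913}$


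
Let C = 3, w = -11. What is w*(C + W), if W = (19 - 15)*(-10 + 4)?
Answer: 231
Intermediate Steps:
W = -24 (W = 4*(-6) = -24)
w*(C + W) = -11*(3 - 24) = -11*(-21) = 231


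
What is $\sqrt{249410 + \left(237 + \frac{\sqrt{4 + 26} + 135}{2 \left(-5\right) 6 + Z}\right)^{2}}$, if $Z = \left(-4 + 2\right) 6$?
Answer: $\frac{\sqrt{1579532511 - 33858 \sqrt{30}}}{72} \approx 551.96$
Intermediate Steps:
$Z = -12$ ($Z = \left(-2\right) 6 = -12$)
$\sqrt{249410 + \left(237 + \frac{\sqrt{4 + 26} + 135}{2 \left(-5\right) 6 + Z}\right)^{2}} = \sqrt{249410 + \left(237 + \frac{\sqrt{4 + 26} + 135}{2 \left(-5\right) 6 - 12}\right)^{2}} = \sqrt{249410 + \left(237 + \frac{\sqrt{30} + 135}{\left(-10\right) 6 - 12}\right)^{2}} = \sqrt{249410 + \left(237 + \frac{135 + \sqrt{30}}{-60 - 12}\right)^{2}} = \sqrt{249410 + \left(237 + \frac{135 + \sqrt{30}}{-72}\right)^{2}} = \sqrt{249410 + \left(237 + \left(135 + \sqrt{30}\right) \left(- \frac{1}{72}\right)\right)^{2}} = \sqrt{249410 + \left(237 - \left(\frac{15}{8} + \frac{\sqrt{30}}{72}\right)\right)^{2}} = \sqrt{249410 + \left(\frac{1881}{8} - \frac{\sqrt{30}}{72}\right)^{2}}$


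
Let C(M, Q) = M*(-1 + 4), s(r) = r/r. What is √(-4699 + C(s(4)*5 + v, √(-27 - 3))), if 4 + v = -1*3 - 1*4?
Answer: I*√4717 ≈ 68.68*I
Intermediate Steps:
s(r) = 1
v = -11 (v = -4 + (-1*3 - 1*4) = -4 + (-3 - 4) = -4 - 7 = -11)
C(M, Q) = 3*M (C(M, Q) = M*3 = 3*M)
√(-4699 + C(s(4)*5 + v, √(-27 - 3))) = √(-4699 + 3*(1*5 - 11)) = √(-4699 + 3*(5 - 11)) = √(-4699 + 3*(-6)) = √(-4699 - 18) = √(-4717) = I*√4717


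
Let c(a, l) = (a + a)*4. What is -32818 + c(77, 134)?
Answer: -32202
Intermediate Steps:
c(a, l) = 8*a (c(a, l) = (2*a)*4 = 8*a)
-32818 + c(77, 134) = -32818 + 8*77 = -32818 + 616 = -32202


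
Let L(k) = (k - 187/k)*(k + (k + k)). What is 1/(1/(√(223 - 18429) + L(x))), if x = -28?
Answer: 1791 + I*√18206 ≈ 1791.0 + 134.93*I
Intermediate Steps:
L(k) = 3*k*(k - 187/k) (L(k) = (k - 187/k)*(k + 2*k) = (k - 187/k)*(3*k) = 3*k*(k - 187/k))
1/(1/(√(223 - 18429) + L(x))) = 1/(1/(√(223 - 18429) + (-561 + 3*(-28)²))) = 1/(1/(√(-18206) + (-561 + 3*784))) = 1/(1/(I*√18206 + (-561 + 2352))) = 1/(1/(I*√18206 + 1791)) = 1/(1/(1791 + I*√18206)) = 1791 + I*√18206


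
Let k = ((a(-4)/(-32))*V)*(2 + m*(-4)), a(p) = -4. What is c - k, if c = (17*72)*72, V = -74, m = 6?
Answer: 175849/2 ≈ 87925.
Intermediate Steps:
c = 88128 (c = 1224*72 = 88128)
k = 407/2 (k = (-4/(-32)*(-74))*(2 + 6*(-4)) = (-4*(-1/32)*(-74))*(2 - 24) = ((⅛)*(-74))*(-22) = -37/4*(-22) = 407/2 ≈ 203.50)
c - k = 88128 - 1*407/2 = 88128 - 407/2 = 175849/2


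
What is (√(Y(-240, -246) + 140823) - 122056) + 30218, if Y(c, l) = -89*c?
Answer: -91838 + √162183 ≈ -91435.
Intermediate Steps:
(√(Y(-240, -246) + 140823) - 122056) + 30218 = (√(-89*(-240) + 140823) - 122056) + 30218 = (√(21360 + 140823) - 122056) + 30218 = (√162183 - 122056) + 30218 = (-122056 + √162183) + 30218 = -91838 + √162183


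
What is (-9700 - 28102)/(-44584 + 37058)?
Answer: 18901/3763 ≈ 5.0229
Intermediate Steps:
(-9700 - 28102)/(-44584 + 37058) = -37802/(-7526) = -37802*(-1/7526) = 18901/3763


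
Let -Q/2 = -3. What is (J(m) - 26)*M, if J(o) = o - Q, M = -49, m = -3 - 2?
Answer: 1813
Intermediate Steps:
Q = 6 (Q = -2*(-3) = 6)
m = -5
J(o) = -6 + o (J(o) = o - 1*6 = o - 6 = -6 + o)
(J(m) - 26)*M = ((-6 - 5) - 26)*(-49) = (-11 - 26)*(-49) = -37*(-49) = 1813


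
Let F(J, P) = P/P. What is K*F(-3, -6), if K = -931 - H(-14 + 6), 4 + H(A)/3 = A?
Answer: -895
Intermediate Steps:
H(A) = -12 + 3*A
F(J, P) = 1
K = -895 (K = -931 - (-12 + 3*(-14 + 6)) = -931 - (-12 + 3*(-8)) = -931 - (-12 - 24) = -931 - 1*(-36) = -931 + 36 = -895)
K*F(-3, -6) = -895*1 = -895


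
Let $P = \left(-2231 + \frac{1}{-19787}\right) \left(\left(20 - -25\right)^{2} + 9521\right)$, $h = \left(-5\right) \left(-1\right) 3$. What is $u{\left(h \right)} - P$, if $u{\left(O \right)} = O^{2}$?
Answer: $\frac{509700289783}{19787} \approx 2.5759 \cdot 10^{7}$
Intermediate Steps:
$h = 15$ ($h = 5 \cdot 3 = 15$)
$P = - \frac{509695837708}{19787}$ ($P = \left(-2231 - \frac{1}{19787}\right) \left(\left(20 + 25\right)^{2} + 9521\right) = - \frac{44144798 \left(45^{2} + 9521\right)}{19787} = - \frac{44144798 \left(2025 + 9521\right)}{19787} = \left(- \frac{44144798}{19787}\right) 11546 = - \frac{509695837708}{19787} \approx -2.5759 \cdot 10^{7}$)
$u{\left(h \right)} - P = 15^{2} - - \frac{509695837708}{19787} = 225 + \frac{509695837708}{19787} = \frac{509700289783}{19787}$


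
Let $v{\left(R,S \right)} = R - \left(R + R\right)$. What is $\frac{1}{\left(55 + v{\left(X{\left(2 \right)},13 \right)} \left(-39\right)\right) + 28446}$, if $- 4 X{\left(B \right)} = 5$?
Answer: $\frac{4}{113809} \approx 3.5147 \cdot 10^{-5}$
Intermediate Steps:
$X{\left(B \right)} = - \frac{5}{4}$ ($X{\left(B \right)} = \left(- \frac{1}{4}\right) 5 = - \frac{5}{4}$)
$v{\left(R,S \right)} = - R$ ($v{\left(R,S \right)} = R - 2 R = - R$)
$\frac{1}{\left(55 + v{\left(X{\left(2 \right)},13 \right)} \left(-39\right)\right) + 28446} = \frac{1}{\left(55 + \left(-1\right) \left(- \frac{5}{4}\right) \left(-39\right)\right) + 28446} = \frac{1}{\left(55 + \frac{5}{4} \left(-39\right)\right) + 28446} = \frac{1}{\left(55 - \frac{195}{4}\right) + 28446} = \frac{1}{\frac{25}{4} + 28446} = \frac{1}{\frac{113809}{4}} = \frac{4}{113809}$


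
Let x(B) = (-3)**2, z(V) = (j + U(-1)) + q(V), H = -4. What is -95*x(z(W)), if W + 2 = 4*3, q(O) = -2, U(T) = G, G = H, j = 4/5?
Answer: -855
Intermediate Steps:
j = 4/5 (j = 4*(1/5) = 4/5 ≈ 0.80000)
G = -4
U(T) = -4
W = 10 (W = -2 + 4*3 = -2 + 12 = 10)
z(V) = -26/5 (z(V) = (4/5 - 4) - 2 = -16/5 - 2 = -26/5)
x(B) = 9
-95*x(z(W)) = -95*9 = -855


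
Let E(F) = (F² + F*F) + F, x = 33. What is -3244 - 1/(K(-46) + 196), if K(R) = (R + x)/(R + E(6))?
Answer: -20304228/6259 ≈ -3244.0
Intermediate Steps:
E(F) = F + 2*F² (E(F) = (F² + F²) + F = 2*F² + F = F + 2*F²)
K(R) = (33 + R)/(78 + R) (K(R) = (R + 33)/(R + 6*(1 + 2*6)) = (33 + R)/(R + 6*(1 + 12)) = (33 + R)/(R + 6*13) = (33 + R)/(R + 78) = (33 + R)/(78 + R))
-3244 - 1/(K(-46) + 196) = -3244 - 1/((33 - 46)/(78 - 46) + 196) = -3244 - 1/(-13/32 + 196) = -3244 - 1/6259/32 = -3244 - 1*32/6259 = -3244 - 32/6259 = -20304228/6259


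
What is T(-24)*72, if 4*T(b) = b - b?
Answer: 0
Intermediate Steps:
T(b) = 0 (T(b) = (b - b)/4 = (¼)*0 = 0)
T(-24)*72 = 0*72 = 0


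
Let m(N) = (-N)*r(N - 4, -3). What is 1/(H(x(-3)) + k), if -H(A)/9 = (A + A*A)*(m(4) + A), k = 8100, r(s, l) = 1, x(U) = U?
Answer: 1/8478 ≈ 0.00011795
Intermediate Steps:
m(N) = -N (m(N) = -N*1 = -N)
H(A) = -9*(-4 + A)*(A + A²) (H(A) = -9*(A + A*A)*(-1*4 + A) = -9*(A + A²)*(-4 + A) = -9*(-4 + A)*(A + A²))
1/(H(x(-3)) + k) = 1/(9*(-3)*(4 - 1*(-3)² + 3*(-3)) + 8100) = 1/(9*(-3)*(4 - 1*9 - 9) + 8100) = 1/(9*(-3)*(4 - 9 - 9) + 8100) = 1/(9*(-3)*(-14) + 8100) = 1/(378 + 8100) = 1/8478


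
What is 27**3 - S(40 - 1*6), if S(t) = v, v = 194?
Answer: 19489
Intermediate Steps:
S(t) = 194
27**3 - S(40 - 1*6) = 27**3 - 1*194 = 19683 - 194 = 19489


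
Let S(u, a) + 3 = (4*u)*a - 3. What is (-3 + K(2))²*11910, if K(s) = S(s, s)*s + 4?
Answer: 5252310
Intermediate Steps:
S(u, a) = -6 + 4*a*u (S(u, a) = -3 + ((4*u)*a - 3) = -3 + (4*a*u - 3) = -3 + (-3 + 4*a*u) = -6 + 4*a*u)
K(s) = 4 + s*(-6 + 4*s²) (K(s) = (-6 + 4*s*s)*s + 4 = (-6 + 4*s²)*s + 4 = s*(-6 + 4*s²) + 4 = 4 + s*(-6 + 4*s²))
(-3 + K(2))²*11910 = (-3 + (4 - 6*2 + 4*2³))²*11910 = (-3 + (4 - 12 + 4*8))²*11910 = (-3 + (4 - 12 + 32))²*11910 = (-3 + 24)²*11910 = 21²*11910 = 441*11910 = 5252310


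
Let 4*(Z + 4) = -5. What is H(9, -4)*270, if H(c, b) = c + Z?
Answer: 2025/2 ≈ 1012.5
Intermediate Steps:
Z = -21/4 (Z = -4 + (¼)*(-5) = -4 - 5/4 = -21/4 ≈ -5.2500)
H(c, b) = -21/4 + c (H(c, b) = c - 21/4 = -21/4 + c)
H(9, -4)*270 = (-21/4 + 9)*270 = (15/4)*270 = 2025/2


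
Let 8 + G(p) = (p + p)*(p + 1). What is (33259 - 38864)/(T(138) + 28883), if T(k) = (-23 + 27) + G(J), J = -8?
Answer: -5605/28991 ≈ -0.19334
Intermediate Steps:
G(p) = -8 + 2*p*(1 + p) (G(p) = -8 + (p + p)*(p + 1) = -8 + (2*p)*(1 + p) = -8 + 2*p*(1 + p))
T(k) = 108 (T(k) = (-23 + 27) + (-8 + 2*(-8) + 2*(-8)**2) = 4 + (-8 - 16 + 2*64) = 4 + (-8 - 16 + 128) = 4 + 104 = 108)
(33259 - 38864)/(T(138) + 28883) = (33259 - 38864)/(108 + 28883) = -5605/28991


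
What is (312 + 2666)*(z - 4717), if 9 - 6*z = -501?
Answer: -13794096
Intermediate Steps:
z = 85 (z = 3/2 - ⅙*(-501) = 3/2 + 167/2 = 85)
(312 + 2666)*(z - 4717) = (312 + 2666)*(85 - 4717) = 2978*(-4632) = -13794096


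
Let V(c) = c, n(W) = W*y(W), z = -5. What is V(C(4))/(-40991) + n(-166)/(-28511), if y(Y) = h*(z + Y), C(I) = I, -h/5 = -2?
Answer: -11635819304/1168694401 ≈ -9.9563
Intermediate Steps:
h = 10 (h = -5*(-2) = 10)
y(Y) = -50 + 10*Y (y(Y) = 10*(-5 + Y) = -50 + 10*Y)
n(W) = W*(-50 + 10*W)
V(C(4))/(-40991) + n(-166)/(-28511) = 4/(-40991) + (10*(-166)*(-5 - 166))/(-28511) = 4*(-1/40991) + (10*(-166)*(-171))*(-1/28511) = -4/40991 + 283860*(-1/28511) = -4/40991 - 283860/28511 = -11635819304/1168694401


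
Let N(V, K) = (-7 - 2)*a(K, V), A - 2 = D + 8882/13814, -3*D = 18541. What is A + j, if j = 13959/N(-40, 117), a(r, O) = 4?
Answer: -544169959/82884 ≈ -6565.4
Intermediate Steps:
D = -18541/3 (D = -⅓*18541 = -18541/3 ≈ -6180.3)
A = -128007922/20721 (A = 2 + (-18541/3 + 8882/13814) = 2 + (-18541/3 + 8882*(1/13814)) = 2 + (-18541/3 + 4441/6907) = 2 - 128049364/20721 = -128007922/20721 ≈ -6177.7)
N(V, K) = -36 (N(V, K) = (-7 - 2)*4 = -9*4 = -36)
j = -1551/4 (j = 13959/(-36) = 13959*(-1/36) = -1551/4 ≈ -387.75)
A + j = -128007922/20721 - 1551/4 = -544169959/82884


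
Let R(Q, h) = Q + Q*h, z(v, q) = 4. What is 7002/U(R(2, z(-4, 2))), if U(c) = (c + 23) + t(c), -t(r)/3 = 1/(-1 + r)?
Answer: 10503/49 ≈ 214.35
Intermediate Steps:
t(r) = -3/(-1 + r)
U(c) = 23 + c - 3/(-1 + c) (U(c) = (c + 23) - 3/(-1 + c) = (23 + c) - 3/(-1 + c) = 23 + c - 3/(-1 + c))
7002/U(R(2, z(-4, 2))) = 7002/(((-3 + (-1 + 2*(1 + 4))*(23 + 2*(1 + 4)))/(-1 + 2*(1 + 4)))) = 7002/(((-3 + (-1 + 2*5)*(23 + 2*5))/(-1 + 2*5))) = 7002/(((-3 + (-1 + 10)*(23 + 10))/(-1 + 10))) = 7002/(((-3 + 9*33)/9)) = 7002/(((-3 + 297)/9)) = 7002/(((⅑)*294)) = 7002/(98/3) = 7002*(3/98) = 10503/49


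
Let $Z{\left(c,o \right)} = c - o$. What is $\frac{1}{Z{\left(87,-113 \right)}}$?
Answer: $\frac{1}{200} \approx 0.005$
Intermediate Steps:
$\frac{1}{Z{\left(87,-113 \right)}} = \frac{1}{87 - -113} = \frac{1}{87 + 113} = \frac{1}{200}$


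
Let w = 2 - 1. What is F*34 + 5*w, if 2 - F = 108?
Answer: -3599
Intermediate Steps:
F = -106 (F = 2 - 1*108 = 2 - 108 = -106)
w = 1
F*34 + 5*w = -106*34 + 5*1 = -3604 + 5 = -3599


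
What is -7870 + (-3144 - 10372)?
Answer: -21386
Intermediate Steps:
-7870 + (-3144 - 10372) = -7870 - 13516 = -21386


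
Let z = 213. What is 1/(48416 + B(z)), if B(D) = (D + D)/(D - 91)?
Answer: 61/2953589 ≈ 2.0653e-5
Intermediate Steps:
B(D) = 2*D/(-91 + D) (B(D) = (2*D)/(-91 + D) = 2*D/(-91 + D))
1/(48416 + B(z)) = 1/(48416 + 2*213/(-91 + 213)) = 1/(48416 + 2*213/122) = 1/(48416 + 2*213*(1/122)) = 1/(48416 + 213/61) = 1/(2953589/61) = 61/2953589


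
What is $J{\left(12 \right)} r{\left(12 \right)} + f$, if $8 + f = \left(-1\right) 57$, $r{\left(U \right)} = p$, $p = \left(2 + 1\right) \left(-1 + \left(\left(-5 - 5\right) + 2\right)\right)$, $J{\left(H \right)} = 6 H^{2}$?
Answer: $-23393$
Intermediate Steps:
$p = -27$ ($p = 3 \left(-1 + \left(-10 + 2\right)\right) = 3 \left(-1 - 8\right) = 3 \left(-9\right) = -27$)
$r{\left(U \right)} = -27$
$f = -65$ ($f = -8 - 57 = -65$)
$J{\left(12 \right)} r{\left(12 \right)} + f = 6 \cdot 12^{2} \left(-27\right) - 65 = 6 \cdot 144 \left(-27\right) - 65 = 864 \left(-27\right) - 65 = -23328 - 65 = -23393$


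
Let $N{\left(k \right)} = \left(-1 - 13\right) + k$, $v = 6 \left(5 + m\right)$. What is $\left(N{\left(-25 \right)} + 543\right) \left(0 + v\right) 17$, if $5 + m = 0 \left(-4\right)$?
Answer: $0$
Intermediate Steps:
$m = -5$ ($m = -5 + 0 \left(-4\right) = -5 + 0 = -5$)
$v = 0$ ($v = 6 \left(5 - 5\right) = 6 \cdot 0 = 0$)
$N{\left(k \right)} = -14 + k$
$\left(N{\left(-25 \right)} + 543\right) \left(0 + v\right) 17 = \left(\left(-14 - 25\right) + 543\right) \left(0 + 0\right) 17 = \left(-39 + 543\right) 0 \cdot 17 = 504 \cdot 0 = 0$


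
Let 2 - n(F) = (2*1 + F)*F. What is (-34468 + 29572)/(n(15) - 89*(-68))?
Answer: -1632/1933 ≈ -0.84428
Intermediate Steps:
n(F) = 2 - F*(2 + F) (n(F) = 2 - (2*1 + F)*F = 2 - (2 + F)*F = 2 - F*(2 + F))
(-34468 + 29572)/(n(15) - 89*(-68)) = (-34468 + 29572)/((2 - 1*15² - 2*15) - 89*(-68)) = -4896/((2 - 1*225 - 30) + 6052) = -4896/((2 - 225 - 30) + 6052) = -4896/(-253 + 6052) = -4896/5799 = -4896*1/5799 = -1632/1933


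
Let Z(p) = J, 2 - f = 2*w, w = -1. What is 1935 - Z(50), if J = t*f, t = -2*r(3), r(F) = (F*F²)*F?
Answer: 2583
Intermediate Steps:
r(F) = F⁴ (r(F) = F³*F = F⁴)
f = 4 (f = 2 - 2*(-1) = 2 - 1*(-2) = 2 + 2 = 4)
t = -162 (t = -2*3⁴ = -2*81 = -162)
J = -648 (J = -162*4 = -648)
Z(p) = -648
1935 - Z(50) = 1935 - 1*(-648) = 1935 + 648 = 2583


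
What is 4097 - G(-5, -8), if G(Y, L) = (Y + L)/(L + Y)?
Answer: 4096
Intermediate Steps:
G(Y, L) = 1 (G(Y, L) = (L + Y)/(L + Y) = 1)
4097 - G(-5, -8) = 4097 - 1*1 = 4097 - 1 = 4096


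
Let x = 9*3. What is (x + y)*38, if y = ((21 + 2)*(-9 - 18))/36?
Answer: 741/2 ≈ 370.50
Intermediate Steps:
x = 27
y = -69/4 (y = (23*(-27))*(1/36) = -621*1/36 = -69/4 ≈ -17.250)
(x + y)*38 = (27 - 69/4)*38 = (39/4)*38 = 741/2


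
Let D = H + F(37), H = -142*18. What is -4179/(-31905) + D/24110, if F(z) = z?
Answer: 1359133/51281970 ≈ 0.026503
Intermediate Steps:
H = -2556
D = -2519 (D = -2556 + 37 = -2519)
-4179/(-31905) + D/24110 = -4179/(-31905) - 2519/24110 = -4179*(-1/31905) - 2519*1/24110 = 1393/10635 - 2519/24110 = 1359133/51281970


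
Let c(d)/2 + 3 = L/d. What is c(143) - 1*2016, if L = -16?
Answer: -289178/143 ≈ -2022.2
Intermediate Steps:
c(d) = -6 - 32/d (c(d) = -6 + 2*(-16/d) = -6 - 32/d)
c(143) - 1*2016 = (-6 - 32/143) - 1*2016 = (-6 - 32*1/143) - 2016 = (-6 - 32/143) - 2016 = -890/143 - 2016 = -289178/143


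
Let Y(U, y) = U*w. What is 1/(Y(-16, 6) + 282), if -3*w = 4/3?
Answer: 9/2602 ≈ 0.0034589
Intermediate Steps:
w = -4/9 (w = -4/(3*3) = -1/3*4/3 = -4/9 ≈ -0.44444)
Y(U, y) = -4*U/9 (Y(U, y) = U*(-4/9) = -4*U/9)
1/(Y(-16, 6) + 282) = 1/(-4/9*(-16) + 282) = 1/(64/9 + 282) = 1/(2602/9) = 9/2602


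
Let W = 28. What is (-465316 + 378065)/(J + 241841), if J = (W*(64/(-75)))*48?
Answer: -2181275/6017353 ≈ -0.36250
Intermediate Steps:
J = -28672/25 (J = (28*(64/(-75)))*48 = (28*(64*(-1/75)))*48 = (28*(-64/75))*48 = -1792/75*48 = -28672/25 ≈ -1146.9)
(-465316 + 378065)/(J + 241841) = (-465316 + 378065)/(-28672/25 + 241841) = -87251/6017353/25 = -87251*25/6017353 = -2181275/6017353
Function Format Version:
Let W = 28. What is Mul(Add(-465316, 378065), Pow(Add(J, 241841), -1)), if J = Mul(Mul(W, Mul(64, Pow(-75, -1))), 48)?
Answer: Rational(-2181275, 6017353) ≈ -0.36250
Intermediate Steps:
J = Rational(-28672, 25) (J = Mul(Mul(28, Mul(64, Pow(-75, -1))), 48) = Mul(Mul(28, Mul(64, Rational(-1, 75))), 48) = Mul(Mul(28, Rational(-64, 75)), 48) = Mul(Rational(-1792, 75), 48) = Rational(-28672, 25) ≈ -1146.9)
Mul(Add(-465316, 378065), Pow(Add(J, 241841), -1)) = Mul(Add(-465316, 378065), Pow(Add(Rational(-28672, 25), 241841), -1)) = Mul(-87251, Pow(Rational(6017353, 25), -1)) = Mul(-87251, Rational(25, 6017353)) = Rational(-2181275, 6017353)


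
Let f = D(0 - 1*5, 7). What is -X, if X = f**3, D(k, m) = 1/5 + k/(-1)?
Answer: -17576/125 ≈ -140.61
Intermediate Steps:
D(k, m) = 1/5 - k (D(k, m) = 1*(1/5) + k*(-1) = 1/5 - k)
f = 26/5 (f = 1/5 - (0 - 1*5) = 1/5 - (0 - 5) = 1/5 - 1*(-5) = 1/5 + 5 = 26/5 ≈ 5.2000)
X = 17576/125 (X = (26/5)**3 = 17576/125 ≈ 140.61)
-X = -1*17576/125 = -17576/125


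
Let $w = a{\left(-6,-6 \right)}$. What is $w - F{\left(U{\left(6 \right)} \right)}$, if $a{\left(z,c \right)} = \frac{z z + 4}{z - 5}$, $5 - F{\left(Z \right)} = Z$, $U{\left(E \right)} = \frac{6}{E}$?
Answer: $- \frac{84}{11} \approx -7.6364$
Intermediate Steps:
$F{\left(Z \right)} = 5 - Z$
$a{\left(z,c \right)} = \frac{4 + z^{2}}{-5 + z}$ ($a{\left(z,c \right)} = \frac{z^{2} + 4}{-5 + z} = \frac{4 + z^{2}}{-5 + z}$)
$w = - \frac{40}{11}$ ($w = \frac{4 + \left(-6\right)^{2}}{-5 - 6} = \frac{4 + 36}{-11} = \left(- \frac{1}{11}\right) 40 = - \frac{40}{11} \approx -3.6364$)
$w - F{\left(U{\left(6 \right)} \right)} = - \frac{40}{11} - \left(5 - \frac{6}{6}\right) = - \frac{40}{11} - \left(5 - 6 \cdot \frac{1}{6}\right) = - \frac{40}{11} - \left(5 - 1\right) = - \frac{40}{11} - 4 = - \frac{84}{11}$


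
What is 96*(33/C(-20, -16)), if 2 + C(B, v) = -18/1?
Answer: -792/5 ≈ -158.40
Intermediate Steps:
C(B, v) = -20 (C(B, v) = -2 - 18/1 = -2 - 18*1 = -2 - 18 = -20)
96*(33/C(-20, -16)) = 96*(33/(-20)) = 96*(33*(-1/20)) = 96*(-33/20) = -792/5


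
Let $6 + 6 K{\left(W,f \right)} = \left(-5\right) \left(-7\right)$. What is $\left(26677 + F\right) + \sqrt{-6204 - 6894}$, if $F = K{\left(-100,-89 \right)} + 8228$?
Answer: $\frac{209459}{6} + i \sqrt{13098} \approx 34910.0 + 114.45 i$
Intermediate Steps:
$K{\left(W,f \right)} = \frac{29}{6}$ ($K{\left(W,f \right)} = -1 + \frac{\left(-5\right) \left(-7\right)}{6} = -1 + \frac{1}{6} \cdot 35 = -1 + \frac{35}{6} = \frac{29}{6}$)
$F = \frac{49397}{6}$ ($F = \frac{29}{6} + 8228 = \frac{49397}{6} \approx 8232.8$)
$\left(26677 + F\right) + \sqrt{-6204 - 6894} = \left(26677 + \frac{49397}{6}\right) + \sqrt{-6204 - 6894} = \frac{209459}{6} + \sqrt{-13098} = \frac{209459}{6} + i \sqrt{13098}$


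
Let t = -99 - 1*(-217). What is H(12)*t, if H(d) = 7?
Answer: 826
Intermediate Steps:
t = 118 (t = -99 + 217 = 118)
H(12)*t = 7*118 = 826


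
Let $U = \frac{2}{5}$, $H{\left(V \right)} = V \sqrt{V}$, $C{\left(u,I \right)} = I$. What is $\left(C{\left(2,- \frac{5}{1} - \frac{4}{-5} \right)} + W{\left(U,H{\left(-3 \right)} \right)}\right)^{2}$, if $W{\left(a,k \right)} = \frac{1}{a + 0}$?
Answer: $\frac{289}{100} \approx 2.89$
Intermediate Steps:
$H{\left(V \right)} = V^{\frac{3}{2}}$
$U = \frac{2}{5}$ ($U = 2 \cdot \frac{1}{5} = \frac{2}{5} \approx 0.4$)
$W{\left(a,k \right)} = \frac{1}{a}$
$\left(C{\left(2,- \frac{5}{1} - \frac{4}{-5} \right)} + W{\left(U,H{\left(-3 \right)} \right)}\right)^{2} = \left(\left(- \frac{5}{1} - \frac{4}{-5}\right) + \frac{1}{\frac{2}{5}}\right)^{2} = \left(\left(\left(-5\right) 1 - - \frac{4}{5}\right) + \frac{5}{2}\right)^{2} = \left(\left(-5 + \frac{4}{5}\right) + \frac{5}{2}\right)^{2} = \left(- \frac{21}{5} + \frac{5}{2}\right)^{2} = \left(- \frac{17}{10}\right)^{2} = \frac{289}{100}$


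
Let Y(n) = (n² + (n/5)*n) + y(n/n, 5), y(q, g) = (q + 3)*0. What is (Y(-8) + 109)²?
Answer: 863041/25 ≈ 34522.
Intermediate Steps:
y(q, g) = 0 (y(q, g) = (3 + q)*0 = 0)
Y(n) = 6*n²/5 (Y(n) = (n² + (n/5)*n) + 0 = (n² + n²/5) + 0 = 6*n²/5 + 0 = 6*n²/5)
(Y(-8) + 109)² = ((6/5)*(-8)² + 109)² = ((6/5)*64 + 109)² = (384/5 + 109)² = (929/5)² = 863041/25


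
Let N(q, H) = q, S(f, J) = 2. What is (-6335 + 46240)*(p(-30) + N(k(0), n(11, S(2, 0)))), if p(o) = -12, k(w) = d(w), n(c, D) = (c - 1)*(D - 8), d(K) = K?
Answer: -478860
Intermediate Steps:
n(c, D) = (-1 + c)*(-8 + D)
k(w) = w
(-6335 + 46240)*(p(-30) + N(k(0), n(11, S(2, 0)))) = (-6335 + 46240)*(-12 + 0) = 39905*(-12) = -478860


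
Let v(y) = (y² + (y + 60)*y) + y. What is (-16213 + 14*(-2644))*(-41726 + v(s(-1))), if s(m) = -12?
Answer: 2244666930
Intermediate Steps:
v(y) = y + y² + y*(60 + y) (v(y) = (y² + (60 + y)*y) + y = (y² + y*(60 + y)) + y = y + y² + y*(60 + y))
(-16213 + 14*(-2644))*(-41726 + v(s(-1))) = (-16213 + 14*(-2644))*(-41726 - 12*(61 + 2*(-12))) = (-16213 - 37016)*(-41726 - 12*(61 - 24)) = -53229*(-41726 - 12*37) = -53229*(-41726 - 444) = -53229*(-42170) = 2244666930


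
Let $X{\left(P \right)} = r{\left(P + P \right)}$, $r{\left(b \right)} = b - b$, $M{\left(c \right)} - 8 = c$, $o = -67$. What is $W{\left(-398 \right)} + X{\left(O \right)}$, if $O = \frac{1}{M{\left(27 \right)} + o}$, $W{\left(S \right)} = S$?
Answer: $-398$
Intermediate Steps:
$M{\left(c \right)} = 8 + c$
$r{\left(b \right)} = 0$
$O = - \frac{1}{32}$ ($O = \frac{1}{\left(8 + 27\right) - 67} = \frac{1}{35 - 67} = \frac{1}{-32} = - \frac{1}{32} \approx -0.03125$)
$X{\left(P \right)} = 0$
$W{\left(-398 \right)} + X{\left(O \right)} = -398 + 0 = -398$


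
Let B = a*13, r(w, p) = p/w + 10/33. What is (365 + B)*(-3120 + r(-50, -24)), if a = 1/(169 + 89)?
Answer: -121183099891/106425 ≈ -1.1387e+6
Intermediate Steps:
r(w, p) = 10/33 + p/w (r(w, p) = p/w + 10*(1/33) = p/w + 10/33 = 10/33 + p/w)
a = 1/258 ≈ 0.0038760
B = 13/258 (B = (1/258)*13 = 13/258 ≈ 0.050388)
(365 + B)*(-3120 + r(-50, -24)) = (365 + 13/258)*(-3120 + (10/33 - 24/(-50))) = 94183*(-3120 + (10/33 - 24*(-1/50)))/258 = 94183*(-3120 + (10/33 + 12/25))/258 = 94183*(-3120 + 646/825)/258 = (94183/258)*(-2573354/825) = -121183099891/106425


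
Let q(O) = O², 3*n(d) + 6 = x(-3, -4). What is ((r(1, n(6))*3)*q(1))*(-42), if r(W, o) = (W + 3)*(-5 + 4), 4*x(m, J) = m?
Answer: 504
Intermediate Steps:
x(m, J) = m/4
n(d) = -9/4 (n(d) = -2 + ((¼)*(-3))/3 = -2 + (⅓)*(-¾) = -2 - ¼ = -9/4)
r(W, o) = -3 - W (r(W, o) = (3 + W)*(-1) = -3 - W)
((r(1, n(6))*3)*q(1))*(-42) = (((-3 - 1*1)*3)*1²)*(-42) = (((-3 - 1)*3)*1)*(-42) = (-4*3*1)*(-42) = -12*1*(-42) = -12*(-42) = 504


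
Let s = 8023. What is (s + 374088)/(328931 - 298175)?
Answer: 382111/30756 ≈ 12.424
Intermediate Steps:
(s + 374088)/(328931 - 298175) = (8023 + 374088)/(328931 - 298175) = 382111/30756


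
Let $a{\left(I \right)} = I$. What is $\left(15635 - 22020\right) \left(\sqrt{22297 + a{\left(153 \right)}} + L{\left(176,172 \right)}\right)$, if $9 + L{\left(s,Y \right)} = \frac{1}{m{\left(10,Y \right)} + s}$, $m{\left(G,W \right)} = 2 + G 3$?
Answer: $\frac{11946335}{208} - 31925 \sqrt{898} \approx -8.9925 \cdot 10^{5}$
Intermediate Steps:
$m{\left(G,W \right)} = 2 + 3 G$
$L{\left(s,Y \right)} = -9 + \frac{1}{32 + s}$ ($L{\left(s,Y \right)} = -9 + \frac{1}{\left(2 + 3 \cdot 10\right) + s} = -9 + \frac{1}{\left(2 + 30\right) + s} = -9 + \frac{1}{32 + s}$)
$\left(15635 - 22020\right) \left(\sqrt{22297 + a{\left(153 \right)}} + L{\left(176,172 \right)}\right) = \left(15635 - 22020\right) \left(\sqrt{22297 + 153} + \frac{-287 - 1584}{32 + 176}\right) = - 6385 \left(\sqrt{22450} + \frac{-287 - 1584}{208}\right) = - 6385 \left(5 \sqrt{898} + \frac{1}{208} \left(-1871\right)\right) = - 6385 \left(5 \sqrt{898} - \frac{1871}{208}\right) = - 6385 \left(- \frac{1871}{208} + 5 \sqrt{898}\right) = \frac{11946335}{208} - 31925 \sqrt{898}$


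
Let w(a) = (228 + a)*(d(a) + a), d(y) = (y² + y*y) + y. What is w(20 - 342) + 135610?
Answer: -19296446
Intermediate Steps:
d(y) = y + 2*y² (d(y) = (y² + y²) + y = 2*y² + y = y + 2*y²)
w(a) = (228 + a)*(a + a*(1 + 2*a)) (w(a) = (228 + a)*(a*(1 + 2*a) + a) = (228 + a)*(a + a*(1 + 2*a)))
w(20 - 342) + 135610 = 2*(20 - 342)*(228 + (20 - 342)² + 229*(20 - 342)) + 135610 = 2*(-322)*(228 + (-322)² + 229*(-322)) + 135610 = 2*(-322)*(228 + 103684 - 73738) + 135610 = 2*(-322)*30174 + 135610 = -19432056 + 135610 = -19296446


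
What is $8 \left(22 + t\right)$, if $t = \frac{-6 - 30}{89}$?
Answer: $\frac{15376}{89} \approx 172.76$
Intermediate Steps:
$t = - \frac{36}{89}$ ($t = \left(-6 - 30\right) \frac{1}{89} = \left(-36\right) \frac{1}{89} = - \frac{36}{89} \approx -0.40449$)
$8 \left(22 + t\right) = 8 \left(22 - \frac{36}{89}\right) = 8 \cdot \frac{1922}{89} = \frac{15376}{89}$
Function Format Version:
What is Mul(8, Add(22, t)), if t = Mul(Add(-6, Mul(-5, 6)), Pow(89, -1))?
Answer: Rational(15376, 89) ≈ 172.76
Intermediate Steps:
t = Rational(-36, 89) (t = Mul(Add(-6, -30), Rational(1, 89)) = Mul(-36, Rational(1, 89)) = Rational(-36, 89) ≈ -0.40449)
Mul(8, Add(22, t)) = Mul(8, Add(22, Rational(-36, 89))) = Mul(8, Rational(1922, 89)) = Rational(15376, 89)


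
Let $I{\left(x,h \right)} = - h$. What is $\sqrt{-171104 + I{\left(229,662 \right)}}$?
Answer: $i \sqrt{171766} \approx 414.45 i$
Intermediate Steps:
$\sqrt{-171104 + I{\left(229,662 \right)}} = \sqrt{-171104 - 662} = \sqrt{-171766} = i \sqrt{171766}$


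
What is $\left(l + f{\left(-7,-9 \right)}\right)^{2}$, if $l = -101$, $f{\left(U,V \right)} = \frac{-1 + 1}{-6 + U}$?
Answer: $10201$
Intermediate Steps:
$f{\left(U,V \right)} = 0$ ($f{\left(U,V \right)} = \frac{0}{-6 + U} = 0$)
$\left(l + f{\left(-7,-9 \right)}\right)^{2} = \left(-101 + 0\right)^{2} = \left(-101\right)^{2} = 10201$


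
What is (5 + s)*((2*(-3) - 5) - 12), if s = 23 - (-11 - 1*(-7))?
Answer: -736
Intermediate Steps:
s = 27 (s = 23 - (-11 + 7) = 23 - 1*(-4) = 23 + 4 = 27)
(5 + s)*((2*(-3) - 5) - 12) = (5 + 27)*((2*(-3) - 5) - 12) = 32*((-6 - 5) - 12) = 32*(-11 - 12) = 32*(-23) = -736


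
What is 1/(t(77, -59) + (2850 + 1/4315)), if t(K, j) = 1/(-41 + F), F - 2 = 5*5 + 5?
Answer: 38835/110675444 ≈ 0.00035089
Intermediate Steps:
F = 32 (F = 2 + (5*5 + 5) = 2 + (25 + 5) = 2 + 30 = 32)
t(K, j) = -⅑ (t(K, j) = 1/(-41 + 32) = 1/(-9) = -⅑)
1/(t(77, -59) + (2850 + 1/4315)) = 1/(-⅑ + (2850 + 1/4315)) = 1/(-⅑ + 12297751/4315) = 1/(110675444/38835) = 38835/110675444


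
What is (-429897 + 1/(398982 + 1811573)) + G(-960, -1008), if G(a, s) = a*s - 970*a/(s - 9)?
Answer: 402316670680874/749378145 ≈ 5.3687e+5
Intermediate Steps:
G(a, s) = a*s - 970*a/(-9 + s)
(-429897 + 1/(398982 + 1811573)) + G(-960, -1008) = (-429897 + 1/(398982 + 1811573)) - 960*(-970 + (-1008)**2 - 9*(-1008))/(-9 - 1008) = (-429897 + 1/2210555) - 960*(-970 + 1016064 + 9072)/(-1017) = (-429897 + 1/2210555) - 960*(-1/1017)*1024166 = -950310962834/2210555 + 327733120/339 = 402316670680874/749378145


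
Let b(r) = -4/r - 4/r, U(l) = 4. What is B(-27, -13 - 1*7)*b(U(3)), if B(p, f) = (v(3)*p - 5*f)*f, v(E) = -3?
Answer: 7240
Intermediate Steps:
B(p, f) = f*(-5*f - 3*p) (B(p, f) = (-3*p - 5*f)*f = (-5*f - 3*p)*f = f*(-5*f - 3*p))
b(r) = -8/r
B(-27, -13 - 1*7)*b(U(3)) = (-(-13 - 1*7)*(3*(-27) + 5*(-13 - 1*7)))*(-8/4) = (-(-13 - 7)*(-81 + 5*(-13 - 7)))*(-8*1/4) = -1*(-20)*(-81 + 5*(-20))*(-2) = -1*(-20)*(-81 - 100)*(-2) = -1*(-20)*(-181)*(-2) = -3620*(-2) = 7240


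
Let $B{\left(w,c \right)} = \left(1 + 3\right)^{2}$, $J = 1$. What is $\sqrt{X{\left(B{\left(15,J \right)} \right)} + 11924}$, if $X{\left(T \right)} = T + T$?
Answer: $14 \sqrt{61} \approx 109.34$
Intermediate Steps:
$B{\left(w,c \right)} = 16$ ($B{\left(w,c \right)} = 4^{2} = 16$)
$X{\left(T \right)} = 2 T$
$\sqrt{X{\left(B{\left(15,J \right)} \right)} + 11924} = \sqrt{2 \cdot 16 + 11924} = \sqrt{32 + 11924} = \sqrt{11956} = 14 \sqrt{61}$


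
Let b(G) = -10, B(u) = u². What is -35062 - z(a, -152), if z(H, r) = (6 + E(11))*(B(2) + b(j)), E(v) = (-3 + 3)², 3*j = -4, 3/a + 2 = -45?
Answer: -35026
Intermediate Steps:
a = -3/47 (a = 3/(-2 - 45) = 3/(-47) = 3*(-1/47) = -3/47 ≈ -0.063830)
j = -4/3 (j = (⅓)*(-4) = -4/3 ≈ -1.3333)
E(v) = 0 (E(v) = 0² = 0)
z(H, r) = -36 (z(H, r) = (6 + 0)*(2² - 10) = 6*(4 - 10) = 6*(-6) = -36)
-35062 - z(a, -152) = -35062 - 1*(-36) = -35062 + 36 = -35026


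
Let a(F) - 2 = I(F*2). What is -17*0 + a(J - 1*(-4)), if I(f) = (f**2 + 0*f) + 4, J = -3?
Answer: 10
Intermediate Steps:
I(f) = 4 + f**2 (I(f) = (f**2 + 0) + 4 = f**2 + 4 = 4 + f**2)
a(F) = 6 + 4*F**2 (a(F) = 2 + (4 + (F*2)**2) = 2 + (4 + (2*F)**2) = 2 + (4 + 4*F**2) = 6 + 4*F**2)
-17*0 + a(J - 1*(-4)) = -17*0 + (6 + 4*(-3 - 1*(-4))**2) = 0 + (6 + 4*(-3 + 4)**2) = 0 + (6 + 4*1**2) = 0 + (6 + 4*1) = 0 + (6 + 4) = 0 + 10 = 10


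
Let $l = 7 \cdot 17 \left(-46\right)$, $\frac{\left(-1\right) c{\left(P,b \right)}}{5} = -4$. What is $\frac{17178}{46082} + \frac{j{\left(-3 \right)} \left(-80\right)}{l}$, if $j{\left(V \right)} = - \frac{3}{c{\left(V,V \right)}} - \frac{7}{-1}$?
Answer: $\frac{29821327}{63063217} \approx 0.47288$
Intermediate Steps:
$c{\left(P,b \right)} = 20$ ($c{\left(P,b \right)} = \left(-5\right) \left(-4\right) = 20$)
$j{\left(V \right)} = \frac{137}{20}$ ($j{\left(V \right)} = - \frac{3}{20} - \frac{7}{-1} = \left(-3\right) \frac{1}{20} - -7 = - \frac{3}{20} + 7 = \frac{137}{20}$)
$l = -5474$ ($l = 119 \left(-46\right) = -5474$)
$\frac{17178}{46082} + \frac{j{\left(-3 \right)} \left(-80\right)}{l} = \frac{17178}{46082} + \frac{\frac{137}{20} \left(-80\right)}{-5474} = 17178 \cdot \frac{1}{46082} - - \frac{274}{2737} = \frac{8589}{23041} + \frac{274}{2737} = \frac{29821327}{63063217}$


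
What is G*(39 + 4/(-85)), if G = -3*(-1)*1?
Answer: 9933/85 ≈ 116.86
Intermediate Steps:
G = 3 (G = 3*1 = 3)
G*(39 + 4/(-85)) = 3*(39 + 4/(-85)) = 3*(39 + 4*(-1/85)) = 3*(39 - 4/85) = 3*(3311/85) = 9933/85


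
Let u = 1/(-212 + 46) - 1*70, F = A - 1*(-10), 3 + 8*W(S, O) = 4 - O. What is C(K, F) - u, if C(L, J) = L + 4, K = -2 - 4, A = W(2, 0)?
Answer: 11289/166 ≈ 68.006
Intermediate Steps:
W(S, O) = ⅛ - O/8 (W(S, O) = -3/8 + (4 - O)/8 = -3/8 + (½ - O/8) = ⅛ - O/8)
A = ⅛ (A = ⅛ - ⅛*0 = ⅛ + 0 = ⅛ ≈ 0.12500)
F = 81/8 (F = ⅛ - 1*(-10) = ⅛ + 10 = 81/8 ≈ 10.125)
K = -6
C(L, J) = 4 + L
u = -11621/166 (u = 1/(-166) - 70 = -1/166 - 70 = -11621/166 ≈ -70.006)
C(K, F) - u = (4 - 6) - 1*(-11621/166) = -2 + 11621/166 = 11289/166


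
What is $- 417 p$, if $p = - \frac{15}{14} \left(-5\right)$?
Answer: $- \frac{31275}{14} \approx -2233.9$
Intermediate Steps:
$p = \frac{75}{14}$ ($p = \left(-15\right) \frac{1}{14} \left(-5\right) = \left(- \frac{15}{14}\right) \left(-5\right) = \frac{75}{14} \approx 5.3571$)
$- 417 p = \left(-417\right) \frac{75}{14} = - \frac{31275}{14}$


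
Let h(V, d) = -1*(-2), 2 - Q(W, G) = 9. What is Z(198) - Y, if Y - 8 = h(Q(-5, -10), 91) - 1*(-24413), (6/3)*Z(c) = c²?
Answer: -4821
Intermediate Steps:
Q(W, G) = -7 (Q(W, G) = 2 - 1*9 = 2 - 9 = -7)
h(V, d) = 2
Z(c) = c²/2
Y = 24423 (Y = 8 + (2 - 1*(-24413)) = 8 + (2 + 24413) = 8 + 24415 = 24423)
Z(198) - Y = (½)*198² - 1*24423 = (½)*39204 - 24423 = 19602 - 24423 = -4821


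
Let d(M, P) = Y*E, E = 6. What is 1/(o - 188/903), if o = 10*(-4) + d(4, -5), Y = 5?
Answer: -903/9218 ≈ -0.097960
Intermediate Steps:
d(M, P) = 30 (d(M, P) = 5*6 = 30)
o = -10 (o = 10*(-4) + 30 = -40 + 30 = -10)
1/(o - 188/903) = 1/(-10 - 188/903) = 1/(-9218/903) = -903/9218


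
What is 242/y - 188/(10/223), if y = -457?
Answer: -9580844/2285 ≈ -4192.9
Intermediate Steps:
242/y - 188/(10/223) = 242/(-457) - 188/(10/223) = 242*(-1/457) - 188/(10*(1/223)) = -242/457 - 188/10/223 = -242/457 - 188*223/10 = -242/457 - 20962/5 = -9580844/2285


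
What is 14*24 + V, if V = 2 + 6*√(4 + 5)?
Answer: 356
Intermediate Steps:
V = 20 (V = 2 + 6*√9 = 2 + 6*3 = 2 + 18 = 20)
14*24 + V = 14*24 + 20 = 336 + 20 = 356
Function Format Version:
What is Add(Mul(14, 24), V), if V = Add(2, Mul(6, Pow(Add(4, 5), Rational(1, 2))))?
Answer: 356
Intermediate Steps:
V = 20 (V = Add(2, Mul(6, Pow(9, Rational(1, 2)))) = Add(2, Mul(6, 3)) = Add(2, 18) = 20)
Add(Mul(14, 24), V) = Add(Mul(14, 24), 20) = Add(336, 20) = 356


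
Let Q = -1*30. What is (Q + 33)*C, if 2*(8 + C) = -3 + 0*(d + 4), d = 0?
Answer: -57/2 ≈ -28.500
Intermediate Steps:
Q = -30
C = -19/2 (C = -8 + (-3 + 0*(0 + 4))/2 = -8 + (-3 + 0*4)/2 = -8 + (-3 + 0)/2 = -8 + (1/2)*(-3) = -8 - 3/2 = -19/2 ≈ -9.5000)
(Q + 33)*C = (-30 + 33)*(-19/2) = 3*(-19/2) = -57/2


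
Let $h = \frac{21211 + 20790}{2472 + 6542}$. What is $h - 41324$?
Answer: $- \frac{372452535}{9014} \approx -41319.0$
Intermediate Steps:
$h = \frac{42001}{9014} \approx 4.6595$
$h - 41324 = \frac{42001}{9014} - 41324 = - \frac{372452535}{9014}$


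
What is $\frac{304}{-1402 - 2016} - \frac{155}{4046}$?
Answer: $- \frac{879887}{6914614} \approx -0.12725$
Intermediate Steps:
$\frac{304}{-1402 - 2016} - \frac{155}{4046} = \frac{304}{-3418} - \frac{155}{4046} = 304 \left(- \frac{1}{3418}\right) - \frac{155}{4046} = - \frac{152}{1709} - \frac{155}{4046} = - \frac{879887}{6914614}$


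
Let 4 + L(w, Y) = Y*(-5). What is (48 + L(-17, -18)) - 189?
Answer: -55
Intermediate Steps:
L(w, Y) = -4 - 5*Y (L(w, Y) = -4 + Y*(-5) = -4 - 5*Y)
(48 + L(-17, -18)) - 189 = (48 + (-4 - 5*(-18))) - 189 = (48 + (-4 + 90)) - 189 = (48 + 86) - 189 = 134 - 189 = -55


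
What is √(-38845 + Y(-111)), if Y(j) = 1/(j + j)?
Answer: I*√1914437202/222 ≈ 197.09*I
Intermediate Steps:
Y(j) = 1/(2*j)
√(-38845 + Y(-111)) = √(-38845 + (½)/(-111)) = √(-38845 + (½)*(-1/111)) = √(-38845 - 1/222) = √(-8623591/222) = I*√1914437202/222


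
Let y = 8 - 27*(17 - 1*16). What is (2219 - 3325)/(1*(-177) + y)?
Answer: 79/14 ≈ 5.6429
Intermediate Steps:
y = -19 (y = 8 - 27*(17 - 16) = 8 - 27*1 = 8 - 27 = -19)
(2219 - 3325)/(1*(-177) + y) = (2219 - 3325)/(1*(-177) - 19) = -1106/(-177 - 19) = -1106/(-196) = -1106*(-1/196) = 79/14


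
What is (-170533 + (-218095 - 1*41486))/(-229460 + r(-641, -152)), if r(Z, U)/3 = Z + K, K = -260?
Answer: 430114/232163 ≈ 1.8526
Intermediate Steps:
r(Z, U) = -780 + 3*Z (r(Z, U) = 3*(Z - 260) = 3*(-260 + Z) = -780 + 3*Z)
(-170533 + (-218095 - 1*41486))/(-229460 + r(-641, -152)) = (-170533 + (-218095 - 1*41486))/(-229460 + (-780 + 3*(-641))) = (-170533 + (-218095 - 41486))/(-229460 + (-780 - 1923)) = (-170533 - 259581)/(-229460 - 2703) = -430114/(-232163) = -430114*(-1/232163) = 430114/232163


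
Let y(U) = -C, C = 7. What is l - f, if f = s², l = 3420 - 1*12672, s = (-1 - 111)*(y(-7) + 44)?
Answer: -17181988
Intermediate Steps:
y(U) = -7 (y(U) = -1*7 = -7)
s = -4144 (s = (-1 - 111)*(-7 + 44) = -112*37 = -4144)
l = -9252 (l = 3420 - 12672 = -9252)
f = 17172736 (f = (-4144)² = 17172736)
l - f = -9252 - 1*17172736 = -9252 - 17172736 = -17181988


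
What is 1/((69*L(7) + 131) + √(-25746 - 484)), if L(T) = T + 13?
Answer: 1511/2309351 - I*√26230/2309351 ≈ 0.0006543 - 7.0131e-5*I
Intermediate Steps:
L(T) = 13 + T
1/((69*L(7) + 131) + √(-25746 - 484)) = 1/((69*(13 + 7) + 131) + √(-25746 - 484)) = 1/((69*20 + 131) + √(-26230)) = 1/((1380 + 131) + I*√26230) = 1/(1511 + I*√26230)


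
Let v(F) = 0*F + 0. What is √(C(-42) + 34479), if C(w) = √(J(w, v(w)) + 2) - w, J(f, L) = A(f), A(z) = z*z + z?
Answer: √(34521 + 2*√431) ≈ 185.91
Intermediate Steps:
v(F) = 0 (v(F) = 0 + 0 = 0)
A(z) = z + z² (A(z) = z² + z = z + z²)
J(f, L) = f*(1 + f)
C(w) = √(2 + w*(1 + w)) - w (C(w) = √(w*(1 + w) + 2) - w = √(2 + w*(1 + w)) - w)
√(C(-42) + 34479) = √((√(2 - 42*(1 - 42)) - 1*(-42)) + 34479) = √((√(2 - 42*(-41)) + 42) + 34479) = √((√(2 + 1722) + 42) + 34479) = √((√1724 + 42) + 34479) = √((2*√431 + 42) + 34479) = √((42 + 2*√431) + 34479) = √(34521 + 2*√431)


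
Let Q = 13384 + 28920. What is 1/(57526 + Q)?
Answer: 1/99830 ≈ 1.0017e-5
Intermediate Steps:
Q = 42304
1/(57526 + Q) = 1/(57526 + 42304) = 1/99830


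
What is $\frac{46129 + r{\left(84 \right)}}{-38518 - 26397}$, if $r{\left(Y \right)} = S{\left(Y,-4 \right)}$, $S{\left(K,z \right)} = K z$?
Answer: $- \frac{45793}{64915} \approx -0.70543$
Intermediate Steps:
$r{\left(Y \right)} = - 4 Y$ ($r{\left(Y \right)} = Y \left(-4\right) = - 4 Y$)
$\frac{46129 + r{\left(84 \right)}}{-38518 - 26397} = \frac{46129 - 336}{-38518 - 26397} = \frac{46129 - 336}{-64915} = 45793 \left(- \frac{1}{64915}\right) = - \frac{45793}{64915}$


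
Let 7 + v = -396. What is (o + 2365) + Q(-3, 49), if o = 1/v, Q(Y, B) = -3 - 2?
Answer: 951079/403 ≈ 2360.0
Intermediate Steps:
v = -403 (v = -7 - 396 = -403)
Q(Y, B) = -5
o = -1/403 (o = 1/(-403) = -1/403 ≈ -0.0024814)
(o + 2365) + Q(-3, 49) = (-1/403 + 2365) - 5 = 953094/403 - 5 = 951079/403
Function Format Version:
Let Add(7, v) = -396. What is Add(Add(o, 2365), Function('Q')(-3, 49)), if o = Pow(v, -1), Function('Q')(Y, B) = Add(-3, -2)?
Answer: Rational(951079, 403) ≈ 2360.0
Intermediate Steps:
v = -403 (v = Add(-7, -396) = -403)
Function('Q')(Y, B) = -5
o = Rational(-1, 403) (o = Pow(-403, -1) = Rational(-1, 403) ≈ -0.0024814)
Add(Add(o, 2365), Function('Q')(-3, 49)) = Add(Add(Rational(-1, 403), 2365), -5) = Add(Rational(953094, 403), -5) = Rational(951079, 403)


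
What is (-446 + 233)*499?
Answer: -106287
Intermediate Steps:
(-446 + 233)*499 = -213*499 = -106287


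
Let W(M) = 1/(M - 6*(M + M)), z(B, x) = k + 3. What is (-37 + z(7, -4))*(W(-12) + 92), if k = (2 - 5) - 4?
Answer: -497945/132 ≈ -3772.3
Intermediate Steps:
k = -7 (k = -3 - 4 = -7)
z(B, x) = -4 (z(B, x) = -7 + 3 = -4)
W(M) = -1/(11*M) (W(M) = 1/(M - 12*M) = 1/(-11*M) = -1/(11*M))
(-37 + z(7, -4))*(W(-12) + 92) = (-37 - 4)*(-1/11/(-12) + 92) = -41*(-1/11*(-1/12) + 92) = -41*(1/132 + 92) = -41*12145/132 = -497945/132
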